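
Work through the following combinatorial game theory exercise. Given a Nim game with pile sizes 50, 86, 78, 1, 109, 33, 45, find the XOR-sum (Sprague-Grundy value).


We need the XOR (exclusive or) of all pile sizes.
After XOR-ing pile 1 (size 50): 0 XOR 50 = 50
After XOR-ing pile 2 (size 86): 50 XOR 86 = 100
After XOR-ing pile 3 (size 78): 100 XOR 78 = 42
After XOR-ing pile 4 (size 1): 42 XOR 1 = 43
After XOR-ing pile 5 (size 109): 43 XOR 109 = 70
After XOR-ing pile 6 (size 33): 70 XOR 33 = 103
After XOR-ing pile 7 (size 45): 103 XOR 45 = 74
The Nim-value of this position is 74.

74


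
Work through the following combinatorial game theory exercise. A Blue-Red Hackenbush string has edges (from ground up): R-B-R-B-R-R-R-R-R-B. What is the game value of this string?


Edges (from ground): R-B-R-B-R-R-R-R-R-B
By Berlekamp's sign-expansion rule, a Blue-Red Hackenbush stalk has the value of the surreal number whose sign sequence is the edge sequence with B -> + and R -> -.
Sign sequence: -+-+-----+
Trace the sign expansion in the surreal number tree, starting from 0:
Edge 1: R (sign -) -> bounds (-inf, 0), value = -1
Edge 2: B (sign +) -> bounds (-1, 0), value = -1/2
Edge 3: R (sign -) -> bounds (-1, -1/2), value = -3/4
Edge 4: B (sign +) -> bounds (-3/4, -1/2), value = -5/8
Edge 5: R (sign -) -> bounds (-3/4, -5/8), value = -11/16
Edge 6: R (sign -) -> bounds (-3/4, -11/16), value = -23/32
Edge 7: R (sign -) -> bounds (-3/4, -23/32), value = -47/64
Edge 8: R (sign -) -> bounds (-3/4, -47/64), value = -95/128
Edge 9: R (sign -) -> bounds (-3/4, -95/128), value = -191/256
Edge 10: B (sign +) -> bounds (-191/256, -95/128), value = -381/512
Game value = -381/512

-381/512


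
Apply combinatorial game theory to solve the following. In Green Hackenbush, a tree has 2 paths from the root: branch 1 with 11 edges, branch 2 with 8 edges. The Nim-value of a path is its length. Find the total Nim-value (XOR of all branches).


The tree has 2 branches from the ground vertex.
In Green Hackenbush, the Nim-value of a simple path of length k is k.
Branch 1: length 11, Nim-value = 11
Branch 2: length 8, Nim-value = 8
Total Nim-value = XOR of all branch values:
0 XOR 11 = 11
11 XOR 8 = 3
Nim-value of the tree = 3

3


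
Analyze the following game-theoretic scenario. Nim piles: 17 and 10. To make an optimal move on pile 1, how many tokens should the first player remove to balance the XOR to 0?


Piles: 17 and 10
Current XOR: 17 XOR 10 = 27 (non-zero, so this is an N-position).
To make the XOR zero, we need to find a move that balances the piles.
For pile 1 (size 17): target = 17 XOR 27 = 10
We reduce pile 1 from 17 to 10.
Tokens removed: 17 - 10 = 7
Verification: 10 XOR 10 = 0

7


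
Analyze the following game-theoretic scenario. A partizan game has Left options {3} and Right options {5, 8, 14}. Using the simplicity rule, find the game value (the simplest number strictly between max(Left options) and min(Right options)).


Left options: {3}, max = 3
Right options: {5, 8, 14}, min = 5
All options are numbers and max(Left) < min(Right), so by the simplicity theorem the value is the simplest (earliest-born) number strictly between 3 and 5.
The only integer strictly between 3 and 5 is 4.
No non-integer in the interval can be simpler: if x is a non-integer in the interval, then floor(x) or ceil(x) also lies in the interval (the interval contains an integer), and both are proper prefixes of x's sign expansion, i.e. born earlier. So the game value is 4.
Game value = 4

4


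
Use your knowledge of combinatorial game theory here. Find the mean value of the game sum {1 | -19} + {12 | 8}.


G1 = {1 | -19}, G2 = {12 | 8}
Each is a switch {a | b} with numbers a > b; its mean value is (a + b)/2, and mean value is additive over game sums: m(G1 + G2) = m(G1) + m(G2).
Mean of G1 = (1 + (-19))/2 = -18/2 = -9
Mean of G2 = (12 + (8))/2 = 20/2 = 10
Mean of G1 + G2 = -9 + 10 = 1

1


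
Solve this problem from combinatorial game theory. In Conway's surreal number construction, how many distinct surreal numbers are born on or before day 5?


Day 0: {|} = 0 is born. Count = 1.
Day n: the number of surreal numbers born by day n is 2^(n+1) - 1.
By day 0: 2^1 - 1 = 1
By day 1: 2^2 - 1 = 3
By day 2: 2^3 - 1 = 7
By day 3: 2^4 - 1 = 15
By day 4: 2^5 - 1 = 31
By day 5: 2^6 - 1 = 63
By day 5: 63 surreal numbers.

63


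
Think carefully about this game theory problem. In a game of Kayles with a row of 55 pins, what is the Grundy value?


Kayles: a move removes 1 or 2 adjacent pins from a contiguous row.
Removing pins from a row of k leaves two independent rows (a, b) with a + b = k - 1 (one pin) or a + b = k - 2 (two pins); an end removal gives a = 0.
By Sprague-Grundy, G(k) = mex{ G(a) XOR G(b) } over all these splits. G(0) = 0.
G(1): splits (0,0):0^0=0 -> mex({0}) = 1
G(2): splits (0,1):0^1=1 (0,0):0^0=0 -> mex({0, 1}) = 2
G(3): splits (0,2):0^2=2 (1,1):1^1=0 (0,1):0^1=1 -> mex({0, 1, 2}) = 3
G(4): splits (0,3):0^3=3 (1,2):1^2=3 (0,2):0^2=2 (1,1):1^1=0 -> mex({0, 2, 3}) = 1
G(5): splits (0,4):0^1=1 (1,3):1^3=2 (2,2):2^2=0 (0,3):0^3=3 (1,2):1^2=3 -> mex({0, 1, 2, 3}) = 4
G(6) = mex({0, 1, 2, 4}) = 3
G(7) = mex({0, 1, 3, 4, 5}) = 2
G(8) = mex({0, 2, 3, 5, 6}) = 1
G(9) = mex({0, 1, 2, 3, 6, 7}) = 4
G(10) = mex({0, 1, 3, 4, 5, 7}) = 2
G(11) = mex({0, 1, 2, 3, 4, 5}) = 6
G(12) = mex({0, 1, 2, 3, 5, 6, 7}) = 4
G(13) = mex({0, 2, 3, 4, 6, 7}) = 1
G(14) = mex({0, 1, 4, 5, 6, 7}) = 2
G(15) = mex({0, 1, 2, 3, 4, 5, 6}) = 7
G(16) = mex({0, 2, 3, 5, 6, 7}) = 1
G(17) = mex({0, 1, 2, 3, 5, 6, 7}) = 4
G(18) = mex({0, 1, 2, 4, 5, 6}) = 3
G(19) = mex({0, 1, 3, 4, 5, 7}) = 2
G(20) = mex({0, 2, 3, 4, 5, 6, 7}) = 1
G(21) = mex({0, 1, 2, 3, 5, 6, 7}) = 4
G(22) = mex({0, 1, 2, 3, 4, 5, 7}) = 6
G(23) = mex({0, 1, 2, 3, 4, 5, 6}) = 7
G(24) = mex({0, 1, 2, 3, 5, 6, 7}) = 4
G(25) = mex({0, 2, 3, 4, 6, 7}) = 1
G(26) = mex({0, 1, 3, 4, 5, 6, 7}) = 2
G(27) = mex({0, 1, 2, 3, 4, 5, 6, 7}) = 8
G(28) = mex({0, 1, 2, 3, 4, 6, 7, 8}) = 5
G(29) = mex({0, 1, 2, 3, 5, 6, 7, 8, 9}) = 4
G(30) = mex({0, 1, 2, 3, 4, 5, 6, 9, 10}) = 7
G(31) = mex({0, 1, 3, 4, 5, 7, 10, 11}) = 2
G(32) = mex({0, 2, 3, 4, 5, 6, 7, 9, 11}) = 1
G(33) = mex({0, 1, 2, 3, 4, 5, 6, 7, 9, 12}) = 8
G(34) = mex({0, 1, 2, 3, 4, 5, 7, 8, 11, 12}) = 6
G(35) = mex({0, 1, 2, 3, 4, 5, 6, 8, 9, 10, 11}) = 7
G(36) = mex({0, 1, 2, 3, 5, 6, 7, 9, 10}) = 4
G(37) = mex({0, 2, 3, 4, 6, 7, 9, 10, 11, 12}) = 1
G(38) = mex({0, 1, 3, 4, 5, 6, 7, 9, 10, 11, 12}) = 2
G(39) = mex({0, 1, 2, 4, 5, 6, 7, 9, 10, 12, 14}) = 3
G(40) = mex({0, 2, 3, 4, 6, 7, 11, 12, 14}) = 1
G(41) = mex({0, 1, 2, 3, 5, 6, 7, 9, 10, 11, 12}) = 4
G(42) = mex({0, 1, 2, 3, 4, 5, 6, 9, 10}) = 7
G(43) = mex({0, 1, 3, 4, 5, 7, 9, 10, 12, 15}) = 2
G(44) = mex({0, 2, 3, 4, 5, 6, 7, 9, 10, 12, 15}) = 1
G(45) = mex({0, 1, 2, 3, 4, 5, 6, 7, 9, 10, 12, 14}) = 8
G(46) = mex({0, 1, 3, 4, 5, 7, 8, 11, 12, 14}) = 2
G(47) = mex({0, 1, 2, 3, 4, 5, 6, 8, 9, 10, 11, 12}) = 7
G(48) = mex({0, 1, 2, 3, 5, 6, 7, 9, 10}) = 4
G(49) = mex({0, 2, 3, 4, 6, 7, 9, 10, 11, 12, 15}) = 1
G(50) = mex({0, 1, 4, 5, 6, 7, 9, 11, 12, 14, 15}) = 2
G(51) = mex({0, 1, 2, 3, 4, 5, 6, 7, 9, 12, 14, 15}) = 8
G(52) = mex({0, 2, 3, 4, 5, 6, 7, 8, 11, 12, 15}) = 1
G(53) = mex({0, 1, 2, 3, 5, 6, 7, 8, 9, 10, 11, 12}) = 4
G(54) = mex({0, 1, 2, 3, 4, 5, 6, 9, 10}) = 7
G(55) = mex({0, 1, 3, 4, 5, 7, 9, 10, 11, 12}) = 2
Therefore G(55) = 2.

2


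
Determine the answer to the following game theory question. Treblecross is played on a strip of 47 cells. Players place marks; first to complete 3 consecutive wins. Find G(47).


Treblecross: place X on empty cells; 3-in-a-row wins.
Playing within two cells of an existing X lets the opponent win at once, so sensible play treats the cells i-2..i+2 around each X as dead. The player left with no safe cell loses, so this is a normal-play take-away game on strips of safe cells.
Placing X at cell i (0-indexed) of a strip of k safe cells leaves independent strips of sizes max(0, i-2) and max(0, k-i-3). Hence G(k) = mex{ G(max(0,i-2)) XOR G(max(0,k-i-3)) : 0 <= i < k }, with G(0) = 0.
G(1): splits (0,0):0^0=0 -> mex({0}) = 1
G(2): splits (0,0):0^0=0 -> mex({0}) = 1
G(3): splits (0,0):0^0=0 -> mex({0}) = 1
G(4): splits (0,1):0^1=1 (0,0):0^0=0 -> mex({0, 1}) = 2
G(5): splits (0,2):0^1=1 (0,1):0^1=1 (0,0):0^0=0 -> mex({0, 1}) = 2
G(6) = mex({1}) = 0
G(7) = mex({0, 1, 2}) = 3
G(8) = mex({0, 1, 2}) = 3
G(9) = mex({0, 2}) = 1
G(10) = mex({0, 2, 3}) = 1
G(11) = mex({0, 3}) = 1
G(12) = mex({1, 3}) = 0
G(13) = mex({0, 1, 2, 3}) = 4
G(14) = mex({0, 1, 2}) = 3
G(15) = mex({0, 1, 2}) = 3
G(16) = mex({0, 1, 2, 4}) = 3
G(17) = mex({0, 1, 3, 4}) = 2
G(18) = mex({0, 1, 3, 4}) = 2
G(19) = mex({0, 1, 3, 5}) = 2
G(20) = mex({0, 1, 2, 3, 5}) = 4
G(21) = mex({0, 1, 2, 3, 5}) = 4
G(22) = mex({1, 2, 6}) = 0
G(23) = mex({0, 1, 2, 3, 4, 6}) = 5
G(24) = mex({0, 1, 2, 3, 4}) = 5
G(25) = mex({0, 1, 3, 4, 7}) = 2
G(26) = mex({0, 1, 3, 4, 5, 7}) = 2
G(27) = mex({0, 1, 3, 5}) = 2
G(28) = mex({0, 1, 2, 5}) = 3
G(29) = mex({0, 1, 2, 4, 5, 6}) = 3
G(30) = mex({1, 2, 4, 6}) = 0
G(31) = mex({0, 1, 2, 3, 4, 6}) = 5
G(32) = mex({1, 2, 3, 4, 7}) = 0
G(33) = mex({0, 3, 7}) = 1
G(34) = mex({0, 2, 3, 5, 7}) = 1
G(35) = mex({0, 2, 3, 5, 6}) = 1
G(36) = mex({0, 1, 2, 5, 6}) = 3
G(37) = mex({0, 1, 2, 4, 5, 6}) = 3
G(38) = mex({0, 1, 2, 4}) = 3
G(39) = mex({0, 1, 2, 3, 4, 7}) = 5
G(40) = mex({0, 1, 2, 3, 4, 5, 7}) = 6
G(41) = mex({0, 1, 2, 3, 5, 7}) = 4
G(42) = mex({0, 1, 2, 3, 5, 6, 7}) = 4
G(43) = mex({0, 2, 3, 5, 6}) = 1
G(44) = mex({1, 2, 3, 4, 5, 6}) = 0
G(45) = mex({0, 1, 2, 3, 4, 6, 7}) = 5
G(46) = mex({0, 1, 2, 3, 4, 7}) = 5
G(47) = mex({0, 1, 2, 3, 4, 5, 7}) = 6
Therefore G(47) = 6.

6


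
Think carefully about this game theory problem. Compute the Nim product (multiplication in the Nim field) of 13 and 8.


Nim multiplication is bilinear over XOR: (u XOR v) * w = (u*w) XOR (v*w).
So we split each operand into its bit components and XOR the pairwise Nim products.
13 = 1 + 4 + 8 (as XOR of powers of 2).
8 = 8 (as XOR of powers of 2).
Using the standard Nim-product table on single bits:
  2*2 = 3,   2*4 = 8,   2*8 = 12,
  4*4 = 6,   4*8 = 11,  8*8 = 13,
and  1*x = x (identity), k*l = l*k (commutative).
Pairwise Nim products:
  1 * 8 = 8
  4 * 8 = 11
  8 * 8 = 13
XOR them: 8 XOR 11 XOR 13 = 14.
Result: 13 * 8 = 14 (in Nim).

14


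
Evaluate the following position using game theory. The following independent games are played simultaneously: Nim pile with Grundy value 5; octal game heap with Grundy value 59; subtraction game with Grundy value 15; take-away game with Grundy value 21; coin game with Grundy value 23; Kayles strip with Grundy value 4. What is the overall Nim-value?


By the Sprague-Grundy theorem, the Grundy value of a sum of games is the XOR of individual Grundy values.
Nim pile: Grundy value = 5. Running XOR: 0 XOR 5 = 5
octal game heap: Grundy value = 59. Running XOR: 5 XOR 59 = 62
subtraction game: Grundy value = 15. Running XOR: 62 XOR 15 = 49
take-away game: Grundy value = 21. Running XOR: 49 XOR 21 = 36
coin game: Grundy value = 23. Running XOR: 36 XOR 23 = 51
Kayles strip: Grundy value = 4. Running XOR: 51 XOR 4 = 55
The combined Grundy value is 55.

55


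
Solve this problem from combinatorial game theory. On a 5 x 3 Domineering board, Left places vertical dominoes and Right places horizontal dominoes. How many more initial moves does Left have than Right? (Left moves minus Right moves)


Board is 5 x 3 (rows x cols).
Left (vertical) placements: (rows-1) * cols = 4 * 3 = 12
Right (horizontal) placements: rows * (cols-1) = 5 * 2 = 10
Advantage = Left - Right = 12 - 10 = 2

2


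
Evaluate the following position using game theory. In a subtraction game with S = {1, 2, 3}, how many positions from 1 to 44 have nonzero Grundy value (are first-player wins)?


Subtraction set S = {1, 2, 3}, so G(n) = n mod 4.
G(n) = 0 when n is a multiple of 4.
Multiples of 4 in [1, 44]: 11
N-positions (nonzero Grundy) = 44 - 11 = 33

33


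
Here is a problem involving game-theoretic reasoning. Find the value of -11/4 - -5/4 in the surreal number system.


x = -11/4, y = -5/4
Converting to common denominator: 4
x = -11/4, y = -5/4
x - y = -11/4 - -5/4 = -3/2

-3/2


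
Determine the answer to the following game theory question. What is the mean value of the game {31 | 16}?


Game = {31 | 16}, a switch {a | b} with numbers a > b.
Its thermograph has left wall a - t and right wall b + t, which meet at t = (a - b)/2, where both equal (a + b)/2. So the mast (mean value) is at (a + b)/2.
Mean = (31 + (16))/2 = 47/2 = 47/2

47/2


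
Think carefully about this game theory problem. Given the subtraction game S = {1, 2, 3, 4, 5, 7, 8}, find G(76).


The subtraction set is S = {1, 2, 3, 4, 5, 7, 8}.
G(k) = mex{ G(k - s) : s in S, s <= k }. We compute iteratively: G(0) = 0.
G(1) = mex({0}) = 1
G(2) = mex({0, 1}) = 2
G(3) = mex({0, 1, 2}) = 3
G(4) = mex({0, 1, 2, 3}) = 4
G(5) = mex({0, 1, 2, 3, 4}) = 5
G(6) = mex({1, 2, 3, 4, 5}) = 0
G(7) = mex({0, 2, 3, 4, 5}) = 1
G(8) = mex({0, 1, 3, 4, 5}) = 2
G(9) = mex({0, 1, 2, 4, 5}) = 3
G(10) = mex({0, 1, 2, 3, 5}) = 4
G(11) = mex({0, 1, 2, 3, 4}) = 5
G(12) = mex({1, 2, 3, 4, 5}) = 0
G(13) = mex({0, 2, 3, 4, 5}) = 1
Observe that G(6)..G(13) = 0, 1, 2, 3, 4, 5, 0, 1 repeats G(0)..G(7) = 0, 1, 2, 3, 4, 5, 0, 1.
For k >= max(S) = 8, G(k) is determined by the previous 8 values G(k-8)..G(k-1); a window of 8 consecutive values has recurred shifted by 6, so by induction G(k + 6) = G(k) for all k >= 0: the sequence is periodic from the start with period 6.
One period: G(0..5) = 0, 1, 2, 3, 4, 5.
76 mod 6 = 4, so G(76) = G(4) = 4.

4


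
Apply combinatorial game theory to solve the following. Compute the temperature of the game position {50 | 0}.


The game is {50 | 0}, a switch {a | b} with numbers a > b.
Cooling {a | b} by t gives {a - t | b + t}, which stops being hot when a - t = b + t, i.e. at t = (a - b)/2. So the temperature of a switch is (a - b)/2.
Temperature = (Left option - Right option) / 2
= (50 - (0)) / 2
= 50 / 2
= 25

25


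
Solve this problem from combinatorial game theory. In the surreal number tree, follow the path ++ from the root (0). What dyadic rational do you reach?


Sign expansion: ++
Rule: track bounds (lo, hi), initially (-inf, +inf). On '+', the current value becomes lo and we move to the simplest number in (value, hi): value + 1 if hi = +inf, otherwise the midpoint (value + hi)/2. On '-', the current value becomes hi and we move to value - 1 if lo = -inf, otherwise the midpoint (lo + value)/2.
Start at 0.
Step 1: sign = +, move right. Bounds: (0, +inf). Value = 1
Step 2: sign = +, move right. Bounds: (1, +inf). Value = 2
The surreal number with sign expansion ++ is 2.

2


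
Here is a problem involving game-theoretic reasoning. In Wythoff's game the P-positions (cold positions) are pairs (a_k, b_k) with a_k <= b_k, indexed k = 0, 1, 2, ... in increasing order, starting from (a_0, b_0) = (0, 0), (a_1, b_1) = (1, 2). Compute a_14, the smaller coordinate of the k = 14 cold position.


By Wythoff's theorem, a_k = floor(k * phi) and b_k = floor(k * phi^2) = a_k + k, where phi = (1 + sqrt(5))/2 is the golden ratio.
phi = (1 + sqrt(5))/2 = 1.618034
k = 14
k * phi = 14 * 1.618034 = 22.652476
a_14 = floor(k * phi) = 22

22


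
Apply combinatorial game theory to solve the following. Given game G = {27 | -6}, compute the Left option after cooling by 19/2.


Original game: {27 | -6} (a switch {a | b} with a > b).
Cooling by t (for t below the temperature (a - b)/2 = 33/2) taxes each move by t: {a | b} cooled by t is {a - t | b + t}.
Cooling amount: t = 19/2
Cooled Left option: 27 - 19/2 = 35/2
Cooled Right option: -6 + 19/2 = 7/2
Cooled game: {35/2 | 7/2}
Left option = 35/2

35/2


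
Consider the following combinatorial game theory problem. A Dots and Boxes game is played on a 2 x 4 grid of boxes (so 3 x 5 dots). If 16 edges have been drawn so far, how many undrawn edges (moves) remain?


Grid: 2 x 4 boxes, i.e. 3 rows and 5 columns of dots.
Horizontal edges: (rows + 1) * cols = 3 * 4 = 12
Vertical edges: rows * (cols + 1) = 2 * 5 = 10
Total edges: 12 + 10 = 22
Edges drawn: 16
Remaining: 22 - 16 = 6

6


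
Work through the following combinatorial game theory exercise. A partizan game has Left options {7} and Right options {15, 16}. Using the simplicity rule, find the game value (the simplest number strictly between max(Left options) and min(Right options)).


Left options: {7}, max = 7
Right options: {15, 16}, min = 15
All options are numbers and max(Left) < min(Right), so by the simplicity theorem the value is the simplest (earliest-born) number strictly between 7 and 15.
Integers 8 through 14 all lie strictly between 7 and 15.
Among integers, the simplest (lowest birthday = smallest |n|; 0 is born on day 0, +-n on day n) is 8.
No non-integer in the interval can be simpler: if x is a non-integer in the interval, then floor(x) or ceil(x) also lies in the interval (the interval contains an integer), and both are proper prefixes of x's sign expansion, i.e. born earlier. So the game value is 8.
Game value = 8

8


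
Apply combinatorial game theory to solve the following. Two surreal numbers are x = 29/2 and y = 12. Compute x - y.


x = 29/2, y = 12
Converting to common denominator: 2
x = 29/2, y = 24/2
x - y = 29/2 - 12 = 5/2

5/2


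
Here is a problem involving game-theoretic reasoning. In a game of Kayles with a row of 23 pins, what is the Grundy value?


Kayles: a move removes 1 or 2 adjacent pins from a contiguous row.
Removing pins from a row of k leaves two independent rows (a, b) with a + b = k - 1 (one pin) or a + b = k - 2 (two pins); an end removal gives a = 0.
By Sprague-Grundy, G(k) = mex{ G(a) XOR G(b) } over all these splits. G(0) = 0.
G(1): splits (0,0):0^0=0 -> mex({0}) = 1
G(2): splits (0,1):0^1=1 (0,0):0^0=0 -> mex({0, 1}) = 2
G(3): splits (0,2):0^2=2 (1,1):1^1=0 (0,1):0^1=1 -> mex({0, 1, 2}) = 3
G(4): splits (0,3):0^3=3 (1,2):1^2=3 (0,2):0^2=2 (1,1):1^1=0 -> mex({0, 2, 3}) = 1
G(5): splits (0,4):0^1=1 (1,3):1^3=2 (2,2):2^2=0 (0,3):0^3=3 (1,2):1^2=3 -> mex({0, 1, 2, 3}) = 4
G(6) = mex({0, 1, 2, 4}) = 3
G(7) = mex({0, 1, 3, 4, 5}) = 2
G(8) = mex({0, 2, 3, 5, 6}) = 1
G(9) = mex({0, 1, 2, 3, 6, 7}) = 4
G(10) = mex({0, 1, 3, 4, 5, 7}) = 2
G(11) = mex({0, 1, 2, 3, 4, 5}) = 6
G(12) = mex({0, 1, 2, 3, 5, 6, 7}) = 4
G(13) = mex({0, 2, 3, 4, 6, 7}) = 1
G(14) = mex({0, 1, 4, 5, 6, 7}) = 2
G(15) = mex({0, 1, 2, 3, 4, 5, 6}) = 7
G(16) = mex({0, 2, 3, 5, 6, 7}) = 1
G(17) = mex({0, 1, 2, 3, 5, 6, 7}) = 4
G(18) = mex({0, 1, 2, 4, 5, 6}) = 3
G(19) = mex({0, 1, 3, 4, 5, 7}) = 2
G(20) = mex({0, 2, 3, 4, 5, 6, 7}) = 1
G(21) = mex({0, 1, 2, 3, 5, 6, 7}) = 4
G(22) = mex({0, 1, 2, 3, 4, 5, 7}) = 6
G(23) = mex({0, 1, 2, 3, 4, 5, 6}) = 7
Therefore G(23) = 7.

7


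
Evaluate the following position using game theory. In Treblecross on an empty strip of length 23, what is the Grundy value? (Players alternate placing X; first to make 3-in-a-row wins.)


Treblecross: place X on empty cells; 3-in-a-row wins.
Playing within two cells of an existing X lets the opponent win at once, so sensible play treats the cells i-2..i+2 around each X as dead. The player left with no safe cell loses, so this is a normal-play take-away game on strips of safe cells.
Placing X at cell i (0-indexed) of a strip of k safe cells leaves independent strips of sizes max(0, i-2) and max(0, k-i-3). Hence G(k) = mex{ G(max(0,i-2)) XOR G(max(0,k-i-3)) : 0 <= i < k }, with G(0) = 0.
G(1): splits (0,0):0^0=0 -> mex({0}) = 1
G(2): splits (0,0):0^0=0 -> mex({0}) = 1
G(3): splits (0,0):0^0=0 -> mex({0}) = 1
G(4): splits (0,1):0^1=1 (0,0):0^0=0 -> mex({0, 1}) = 2
G(5): splits (0,2):0^1=1 (0,1):0^1=1 (0,0):0^0=0 -> mex({0, 1}) = 2
G(6) = mex({1}) = 0
G(7) = mex({0, 1, 2}) = 3
G(8) = mex({0, 1, 2}) = 3
G(9) = mex({0, 2}) = 1
G(10) = mex({0, 2, 3}) = 1
G(11) = mex({0, 3}) = 1
G(12) = mex({1, 3}) = 0
G(13) = mex({0, 1, 2, 3}) = 4
G(14) = mex({0, 1, 2}) = 3
G(15) = mex({0, 1, 2}) = 3
G(16) = mex({0, 1, 2, 4}) = 3
G(17) = mex({0, 1, 3, 4}) = 2
G(18) = mex({0, 1, 3, 4}) = 2
G(19) = mex({0, 1, 3, 5}) = 2
G(20) = mex({0, 1, 2, 3, 5}) = 4
G(21) = mex({0, 1, 2, 3, 5}) = 4
G(22) = mex({1, 2, 6}) = 0
G(23) = mex({0, 1, 2, 3, 4, 6}) = 5
Therefore G(23) = 5.

5


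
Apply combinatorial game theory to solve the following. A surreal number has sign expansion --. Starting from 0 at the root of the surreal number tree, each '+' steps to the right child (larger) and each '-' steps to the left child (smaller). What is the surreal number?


Sign expansion: --
Rule: track bounds (lo, hi), initially (-inf, +inf). On '+', the current value becomes lo and we move to the simplest number in (value, hi): value + 1 if hi = +inf, otherwise the midpoint (value + hi)/2. On '-', the current value becomes hi and we move to value - 1 if lo = -inf, otherwise the midpoint (lo + value)/2.
Start at 0.
Step 1: sign = -, move left. Bounds: (-inf, 0). Value = -1
Step 2: sign = -, move left. Bounds: (-inf, -1). Value = -2
The surreal number with sign expansion -- is -2.

-2


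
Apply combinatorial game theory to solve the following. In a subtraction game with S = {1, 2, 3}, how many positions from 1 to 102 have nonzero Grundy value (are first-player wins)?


Subtraction set S = {1, 2, 3}, so G(n) = n mod 4.
G(n) = 0 when n is a multiple of 4.
Multiples of 4 in [1, 102]: 25
N-positions (nonzero Grundy) = 102 - 25 = 77

77


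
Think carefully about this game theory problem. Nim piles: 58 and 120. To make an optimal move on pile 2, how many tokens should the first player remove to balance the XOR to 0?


Piles: 58 and 120
Current XOR: 58 XOR 120 = 66 (non-zero, so this is an N-position).
To make the XOR zero, we need to find a move that balances the piles.
For pile 2 (size 120): target = 120 XOR 66 = 58
We reduce pile 2 from 120 to 58.
Tokens removed: 120 - 58 = 62
Verification: 58 XOR 58 = 0

62


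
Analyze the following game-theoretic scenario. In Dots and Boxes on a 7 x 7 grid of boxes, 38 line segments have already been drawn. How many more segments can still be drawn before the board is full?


Grid: 7 x 7 boxes, i.e. 8 rows and 8 columns of dots.
Horizontal edges: (rows + 1) * cols = 8 * 7 = 56
Vertical edges: rows * (cols + 1) = 7 * 8 = 56
Total edges: 56 + 56 = 112
Edges drawn: 38
Remaining: 112 - 38 = 74

74


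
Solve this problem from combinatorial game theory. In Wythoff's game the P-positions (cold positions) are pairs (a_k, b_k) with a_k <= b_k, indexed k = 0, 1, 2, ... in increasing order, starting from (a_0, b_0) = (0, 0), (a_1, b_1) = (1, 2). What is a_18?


By Wythoff's theorem, a_k = floor(k * phi) and b_k = floor(k * phi^2) = a_k + k, where phi = (1 + sqrt(5))/2 is the golden ratio.
phi = (1 + sqrt(5))/2 = 1.618034
k = 18
k * phi = 18 * 1.618034 = 29.124612
a_18 = floor(k * phi) = 29

29


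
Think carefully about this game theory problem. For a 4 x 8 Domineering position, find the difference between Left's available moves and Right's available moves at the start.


Board is 4 x 8 (rows x cols).
Left (vertical) placements: (rows-1) * cols = 3 * 8 = 24
Right (horizontal) placements: rows * (cols-1) = 4 * 7 = 28
Advantage = Left - Right = 24 - 28 = -4

-4


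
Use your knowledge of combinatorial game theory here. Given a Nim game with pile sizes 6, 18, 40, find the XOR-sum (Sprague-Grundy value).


We need the XOR (exclusive or) of all pile sizes.
After XOR-ing pile 1 (size 6): 0 XOR 6 = 6
After XOR-ing pile 2 (size 18): 6 XOR 18 = 20
After XOR-ing pile 3 (size 40): 20 XOR 40 = 60
The Nim-value of this position is 60.

60


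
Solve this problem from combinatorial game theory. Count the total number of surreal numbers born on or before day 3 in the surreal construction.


Day 0: {|} = 0 is born. Count = 1.
Day n: the number of surreal numbers born by day n is 2^(n+1) - 1.
By day 0: 2^1 - 1 = 1
By day 1: 2^2 - 1 = 3
By day 2: 2^3 - 1 = 7
By day 3: 2^4 - 1 = 15
By day 3: 15 surreal numbers.

15


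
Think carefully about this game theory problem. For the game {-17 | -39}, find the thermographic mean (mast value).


Game = {-17 | -39}, a switch {a | b} with numbers a > b.
Its thermograph has left wall a - t and right wall b + t, which meet at t = (a - b)/2, where both equal (a + b)/2. So the mast (mean value) is at (a + b)/2.
Mean = (-17 + (-39))/2 = -56/2 = -28

-28


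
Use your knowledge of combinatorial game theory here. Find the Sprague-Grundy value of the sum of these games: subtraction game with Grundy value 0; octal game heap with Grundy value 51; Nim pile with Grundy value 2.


By the Sprague-Grundy theorem, the Grundy value of a sum of games is the XOR of individual Grundy values.
subtraction game: Grundy value = 0. Running XOR: 0 XOR 0 = 0
octal game heap: Grundy value = 51. Running XOR: 0 XOR 51 = 51
Nim pile: Grundy value = 2. Running XOR: 51 XOR 2 = 49
The combined Grundy value is 49.

49


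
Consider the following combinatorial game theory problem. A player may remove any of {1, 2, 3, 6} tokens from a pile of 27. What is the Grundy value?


The subtraction set is S = {1, 2, 3, 6}.
G(k) = mex{ G(k - s) : s in S, s <= k }. We compute iteratively: G(0) = 0.
G(1) = mex({0}) = 1
G(2) = mex({0, 1}) = 2
G(3) = mex({0, 1, 2}) = 3
G(4) = mex({1, 2, 3}) = 0
G(5) = mex({0, 2, 3}) = 1
G(6) = mex({0, 1, 3}) = 2
G(7) = mex({0, 1, 2}) = 3
G(8) = mex({1, 2, 3}) = 0
G(9) = mex({0, 2, 3}) = 1
Observe that G(4)..G(9) = 0, 1, 2, 3, 0, 1 repeats G(0)..G(5) = 0, 1, 2, 3, 0, 1.
For k >= max(S) = 6, G(k) is determined by the previous 6 values G(k-6)..G(k-1); a window of 6 consecutive values has recurred shifted by 4, so by induction G(k + 4) = G(k) for all k >= 0: the sequence is periodic from the start with period 4.
One period: G(0..3) = 0, 1, 2, 3.
27 mod 4 = 3, so G(27) = G(3) = 3.

3


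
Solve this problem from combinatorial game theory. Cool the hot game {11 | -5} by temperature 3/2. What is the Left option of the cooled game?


Original game: {11 | -5} (a switch {a | b} with a > b).
Cooling by t (for t below the temperature (a - b)/2 = 8) taxes each move by t: {a | b} cooled by t is {a - t | b + t}.
Cooling amount: t = 3/2
Cooled Left option: 11 - 3/2 = 19/2
Cooled Right option: -5 + 3/2 = -7/2
Cooled game: {19/2 | -7/2}
Left option = 19/2

19/2


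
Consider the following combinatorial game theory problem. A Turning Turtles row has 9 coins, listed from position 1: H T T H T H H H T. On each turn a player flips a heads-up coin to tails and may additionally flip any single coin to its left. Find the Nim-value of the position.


Coins: H T T H T H H H T
Key fact: a single head at position k behaves exactly like a Nim heap of size k (turning it to T and optionally flipping a coin at j < k corresponds to moving the heap from k to j, or to 0), and heads combine as a disjunctive sum (two heads at the same place would cancel, matching j XOR j = 0). So the Nim-value is the XOR of the 1-indexed positions of the heads.
Face-up positions (1-indexed): [1, 4, 6, 7, 8]
XOR 0 with 1: 0 XOR 1 = 1
XOR 1 with 4: 1 XOR 4 = 5
XOR 5 with 6: 5 XOR 6 = 3
XOR 3 with 7: 3 XOR 7 = 4
XOR 4 with 8: 4 XOR 8 = 12
Nim-value = 12

12


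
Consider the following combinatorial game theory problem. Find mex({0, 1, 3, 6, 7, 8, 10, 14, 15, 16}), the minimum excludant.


Set = {0, 1, 3, 6, 7, 8, 10, 14, 15, 16}
0 is in the set.
1 is in the set.
2 is NOT in the set. This is the mex.
mex = 2

2


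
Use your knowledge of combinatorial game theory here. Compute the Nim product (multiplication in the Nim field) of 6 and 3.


Nim multiplication is bilinear over XOR: (u XOR v) * w = (u*w) XOR (v*w).
So we split each operand into its bit components and XOR the pairwise Nim products.
6 = 2 + 4 (as XOR of powers of 2).
3 = 1 + 2 (as XOR of powers of 2).
Using the standard Nim-product table on single bits:
  2*2 = 3,   2*4 = 8,   2*8 = 12,
  4*4 = 6,   4*8 = 11,  8*8 = 13,
and  1*x = x (identity), k*l = l*k (commutative).
Pairwise Nim products:
  2 * 1 = 2
  2 * 2 = 3
  4 * 1 = 4
  4 * 2 = 8
XOR them: 2 XOR 3 XOR 4 XOR 8 = 13.
Result: 6 * 3 = 13 (in Nim).

13


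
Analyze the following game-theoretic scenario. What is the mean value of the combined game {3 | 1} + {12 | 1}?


G1 = {3 | 1}, G2 = {12 | 1}
Each is a switch {a | b} with numbers a > b; its mean value is (a + b)/2, and mean value is additive over game sums: m(G1 + G2) = m(G1) + m(G2).
Mean of G1 = (3 + (1))/2 = 4/2 = 2
Mean of G2 = (12 + (1))/2 = 13/2 = 13/2
Mean of G1 + G2 = 2 + 13/2 = 17/2

17/2


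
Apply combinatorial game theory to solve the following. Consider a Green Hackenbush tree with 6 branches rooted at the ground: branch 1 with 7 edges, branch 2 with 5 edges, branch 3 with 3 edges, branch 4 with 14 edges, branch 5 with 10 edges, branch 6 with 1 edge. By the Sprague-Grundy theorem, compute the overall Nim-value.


The tree has 6 branches from the ground vertex.
In Green Hackenbush, the Nim-value of a simple path of length k is k.
Branch 1: length 7, Nim-value = 7
Branch 2: length 5, Nim-value = 5
Branch 3: length 3, Nim-value = 3
Branch 4: length 14, Nim-value = 14
Branch 5: length 10, Nim-value = 10
Branch 6: length 1, Nim-value = 1
Total Nim-value = XOR of all branch values:
0 XOR 7 = 7
7 XOR 5 = 2
2 XOR 3 = 1
1 XOR 14 = 15
15 XOR 10 = 5
5 XOR 1 = 4
Nim-value of the tree = 4

4


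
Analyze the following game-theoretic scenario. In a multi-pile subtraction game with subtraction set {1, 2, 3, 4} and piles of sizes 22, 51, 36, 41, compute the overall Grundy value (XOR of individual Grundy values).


Subtraction set: {1, 2, 3, 4}
For this subtraction set, G(n) = n mod 5 (period = max + 1 = 5).
Pile 1 (size 22): G(22) = 22 mod 5 = 2
Pile 2 (size 51): G(51) = 51 mod 5 = 1
Pile 3 (size 36): G(36) = 36 mod 5 = 1
Pile 4 (size 41): G(41) = 41 mod 5 = 1
Total Grundy value = XOR of all: 2 XOR 1 XOR 1 XOR 1 = 3

3


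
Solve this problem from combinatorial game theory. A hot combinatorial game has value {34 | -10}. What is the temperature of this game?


The game is {34 | -10}, a switch {a | b} with numbers a > b.
Cooling {a | b} by t gives {a - t | b + t}, which stops being hot when a - t = b + t, i.e. at t = (a - b)/2. So the temperature of a switch is (a - b)/2.
Temperature = (Left option - Right option) / 2
= (34 - (-10)) / 2
= 44 / 2
= 22

22


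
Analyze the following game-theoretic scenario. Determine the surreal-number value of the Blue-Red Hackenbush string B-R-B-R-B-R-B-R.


Edges (from ground): B-R-B-R-B-R-B-R
By Berlekamp's sign-expansion rule, a Blue-Red Hackenbush stalk has the value of the surreal number whose sign sequence is the edge sequence with B -> + and R -> -.
Sign sequence: +-+-+-+-
Trace the sign expansion in the surreal number tree, starting from 0:
Edge 1: B (sign +) -> bounds (0, +inf), value = 1
Edge 2: R (sign -) -> bounds (0, 1), value = 1/2
Edge 3: B (sign +) -> bounds (1/2, 1), value = 3/4
Edge 4: R (sign -) -> bounds (1/2, 3/4), value = 5/8
Edge 5: B (sign +) -> bounds (5/8, 3/4), value = 11/16
Edge 6: R (sign -) -> bounds (5/8, 11/16), value = 21/32
Edge 7: B (sign +) -> bounds (21/32, 11/16), value = 43/64
Edge 8: R (sign -) -> bounds (21/32, 43/64), value = 85/128
Game value = 85/128

85/128


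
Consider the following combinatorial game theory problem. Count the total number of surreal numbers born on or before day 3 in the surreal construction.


Day 0: {|} = 0 is born. Count = 1.
Day n: the number of surreal numbers born by day n is 2^(n+1) - 1.
By day 0: 2^1 - 1 = 1
By day 1: 2^2 - 1 = 3
By day 2: 2^3 - 1 = 7
By day 3: 2^4 - 1 = 15
By day 3: 15 surreal numbers.

15


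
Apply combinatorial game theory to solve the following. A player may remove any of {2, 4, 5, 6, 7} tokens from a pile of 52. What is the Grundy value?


The subtraction set is S = {2, 4, 5, 6, 7}.
G(k) = mex{ G(k - s) : s in S, s <= k }. We compute iteratively: G(0) = 0.
G(1) = mex({}) = 0
G(2) = mex({0}) = 1
G(3) = mex({0}) = 1
G(4) = mex({0, 1}) = 2
G(5) = mex({0, 1}) = 2
G(6) = mex({0, 1, 2}) = 3
G(7) = mex({0, 1, 2}) = 3
G(8) = mex({0, 1, 2, 3}) = 4
G(9) = mex({1, 2, 3}) = 0
G(10) = mex({1, 2, 3, 4}) = 0
G(11) = mex({0, 2, 3}) = 1
G(12) = mex({0, 2, 3, 4}) = 1
G(13) = mex({0, 1, 3, 4}) = 2
G(14) = mex({0, 1, 3, 4}) = 2
G(15) = mex({0, 1, 2, 4}) = 3
Observe that G(9)..G(15) = 0, 0, 1, 1, 2, 2, 3 repeats G(0)..G(6) = 0, 0, 1, 1, 2, 2, 3.
For k >= max(S) = 7, G(k) is determined by the previous 7 values G(k-7)..G(k-1); a window of 7 consecutive values has recurred shifted by 9, so by induction G(k + 9) = G(k) for all k >= 0: the sequence is periodic from the start with period 9.
One period: G(0..8) = 0, 0, 1, 1, 2, 2, 3, 3, 4.
52 mod 9 = 7, so G(52) = G(7) = 3.

3


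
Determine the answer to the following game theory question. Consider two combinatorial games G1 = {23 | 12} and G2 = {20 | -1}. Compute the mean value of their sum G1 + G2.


G1 = {23 | 12}, G2 = {20 | -1}
Each is a switch {a | b} with numbers a > b; its mean value is (a + b)/2, and mean value is additive over game sums: m(G1 + G2) = m(G1) + m(G2).
Mean of G1 = (23 + (12))/2 = 35/2 = 35/2
Mean of G2 = (20 + (-1))/2 = 19/2 = 19/2
Mean of G1 + G2 = 35/2 + 19/2 = 27

27


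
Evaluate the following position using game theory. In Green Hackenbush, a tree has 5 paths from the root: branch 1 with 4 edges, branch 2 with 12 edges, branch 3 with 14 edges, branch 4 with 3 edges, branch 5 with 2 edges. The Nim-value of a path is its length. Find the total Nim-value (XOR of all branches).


The tree has 5 branches from the ground vertex.
In Green Hackenbush, the Nim-value of a simple path of length k is k.
Branch 1: length 4, Nim-value = 4
Branch 2: length 12, Nim-value = 12
Branch 3: length 14, Nim-value = 14
Branch 4: length 3, Nim-value = 3
Branch 5: length 2, Nim-value = 2
Total Nim-value = XOR of all branch values:
0 XOR 4 = 4
4 XOR 12 = 8
8 XOR 14 = 6
6 XOR 3 = 5
5 XOR 2 = 7
Nim-value of the tree = 7

7


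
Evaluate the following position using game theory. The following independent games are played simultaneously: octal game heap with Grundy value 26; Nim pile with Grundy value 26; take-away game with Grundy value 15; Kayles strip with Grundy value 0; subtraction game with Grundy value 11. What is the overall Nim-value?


By the Sprague-Grundy theorem, the Grundy value of a sum of games is the XOR of individual Grundy values.
octal game heap: Grundy value = 26. Running XOR: 0 XOR 26 = 26
Nim pile: Grundy value = 26. Running XOR: 26 XOR 26 = 0
take-away game: Grundy value = 15. Running XOR: 0 XOR 15 = 15
Kayles strip: Grundy value = 0. Running XOR: 15 XOR 0 = 15
subtraction game: Grundy value = 11. Running XOR: 15 XOR 11 = 4
The combined Grundy value is 4.

4


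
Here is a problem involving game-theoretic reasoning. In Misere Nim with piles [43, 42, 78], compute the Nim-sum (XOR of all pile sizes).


We need the XOR (exclusive or) of all pile sizes.
After XOR-ing pile 1 (size 43): 0 XOR 43 = 43
After XOR-ing pile 2 (size 42): 43 XOR 42 = 1
After XOR-ing pile 3 (size 78): 1 XOR 78 = 79
The Nim-value of this position is 79.

79


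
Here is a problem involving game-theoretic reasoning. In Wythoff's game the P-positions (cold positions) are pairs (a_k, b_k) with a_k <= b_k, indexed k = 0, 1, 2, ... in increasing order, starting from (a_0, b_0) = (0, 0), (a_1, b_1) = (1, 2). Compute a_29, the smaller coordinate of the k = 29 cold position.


By Wythoff's theorem, a_k = floor(k * phi) and b_k = floor(k * phi^2) = a_k + k, where phi = (1 + sqrt(5))/2 is the golden ratio.
phi = (1 + sqrt(5))/2 = 1.618034
k = 29
k * phi = 29 * 1.618034 = 46.922986
a_29 = floor(k * phi) = 46

46


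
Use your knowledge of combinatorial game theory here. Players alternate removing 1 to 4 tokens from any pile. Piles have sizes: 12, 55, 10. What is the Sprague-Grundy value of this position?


Subtraction set: {1, 2, 3, 4}
For this subtraction set, G(n) = n mod 5 (period = max + 1 = 5).
Pile 1 (size 12): G(12) = 12 mod 5 = 2
Pile 2 (size 55): G(55) = 55 mod 5 = 0
Pile 3 (size 10): G(10) = 10 mod 5 = 0
Total Grundy value = XOR of all: 2 XOR 0 XOR 0 = 2

2


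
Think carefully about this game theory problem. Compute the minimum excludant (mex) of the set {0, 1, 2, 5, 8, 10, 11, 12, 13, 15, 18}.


Set = {0, 1, 2, 5, 8, 10, 11, 12, 13, 15, 18}
0 is in the set.
1 is in the set.
2 is in the set.
3 is NOT in the set. This is the mex.
mex = 3

3


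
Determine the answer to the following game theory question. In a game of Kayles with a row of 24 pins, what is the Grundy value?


Kayles: a move removes 1 or 2 adjacent pins from a contiguous row.
Removing pins from a row of k leaves two independent rows (a, b) with a + b = k - 1 (one pin) or a + b = k - 2 (two pins); an end removal gives a = 0.
By Sprague-Grundy, G(k) = mex{ G(a) XOR G(b) } over all these splits. G(0) = 0.
G(1): splits (0,0):0^0=0 -> mex({0}) = 1
G(2): splits (0,1):0^1=1 (0,0):0^0=0 -> mex({0, 1}) = 2
G(3): splits (0,2):0^2=2 (1,1):1^1=0 (0,1):0^1=1 -> mex({0, 1, 2}) = 3
G(4): splits (0,3):0^3=3 (1,2):1^2=3 (0,2):0^2=2 (1,1):1^1=0 -> mex({0, 2, 3}) = 1
G(5): splits (0,4):0^1=1 (1,3):1^3=2 (2,2):2^2=0 (0,3):0^3=3 (1,2):1^2=3 -> mex({0, 1, 2, 3}) = 4
G(6) = mex({0, 1, 2, 4}) = 3
G(7) = mex({0, 1, 3, 4, 5}) = 2
G(8) = mex({0, 2, 3, 5, 6}) = 1
G(9) = mex({0, 1, 2, 3, 6, 7}) = 4
G(10) = mex({0, 1, 3, 4, 5, 7}) = 2
G(11) = mex({0, 1, 2, 3, 4, 5}) = 6
G(12) = mex({0, 1, 2, 3, 5, 6, 7}) = 4
G(13) = mex({0, 2, 3, 4, 6, 7}) = 1
G(14) = mex({0, 1, 4, 5, 6, 7}) = 2
G(15) = mex({0, 1, 2, 3, 4, 5, 6}) = 7
G(16) = mex({0, 2, 3, 5, 6, 7}) = 1
G(17) = mex({0, 1, 2, 3, 5, 6, 7}) = 4
G(18) = mex({0, 1, 2, 4, 5, 6}) = 3
G(19) = mex({0, 1, 3, 4, 5, 7}) = 2
G(20) = mex({0, 2, 3, 4, 5, 6, 7}) = 1
G(21) = mex({0, 1, 2, 3, 5, 6, 7}) = 4
G(22) = mex({0, 1, 2, 3, 4, 5, 7}) = 6
G(23) = mex({0, 1, 2, 3, 4, 5, 6}) = 7
G(24) = mex({0, 1, 2, 3, 5, 6, 7}) = 4
Therefore G(24) = 4.

4


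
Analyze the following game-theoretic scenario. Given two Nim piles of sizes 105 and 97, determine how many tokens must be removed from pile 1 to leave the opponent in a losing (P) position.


Piles: 105 and 97
Current XOR: 105 XOR 97 = 8 (non-zero, so this is an N-position).
To make the XOR zero, we need to find a move that balances the piles.
For pile 1 (size 105): target = 105 XOR 8 = 97
We reduce pile 1 from 105 to 97.
Tokens removed: 105 - 97 = 8
Verification: 97 XOR 97 = 0

8


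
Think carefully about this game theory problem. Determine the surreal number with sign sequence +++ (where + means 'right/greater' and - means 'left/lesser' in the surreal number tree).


Sign expansion: +++
Rule: track bounds (lo, hi), initially (-inf, +inf). On '+', the current value becomes lo and we move to the simplest number in (value, hi): value + 1 if hi = +inf, otherwise the midpoint (value + hi)/2. On '-', the current value becomes hi and we move to value - 1 if lo = -inf, otherwise the midpoint (lo + value)/2.
Start at 0.
Step 1: sign = +, move right. Bounds: (0, +inf). Value = 1
Step 2: sign = +, move right. Bounds: (1, +inf). Value = 2
Step 3: sign = +, move right. Bounds: (2, +inf). Value = 3
The surreal number with sign expansion +++ is 3.

3


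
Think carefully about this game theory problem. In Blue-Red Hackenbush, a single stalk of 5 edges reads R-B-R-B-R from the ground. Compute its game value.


Edges (from ground): R-B-R-B-R
By Berlekamp's sign-expansion rule, a Blue-Red Hackenbush stalk has the value of the surreal number whose sign sequence is the edge sequence with B -> + and R -> -.
Sign sequence: -+-+-
Trace the sign expansion in the surreal number tree, starting from 0:
Edge 1: R (sign -) -> bounds (-inf, 0), value = -1
Edge 2: B (sign +) -> bounds (-1, 0), value = -1/2
Edge 3: R (sign -) -> bounds (-1, -1/2), value = -3/4
Edge 4: B (sign +) -> bounds (-3/4, -1/2), value = -5/8
Edge 5: R (sign -) -> bounds (-3/4, -5/8), value = -11/16
Game value = -11/16

-11/16


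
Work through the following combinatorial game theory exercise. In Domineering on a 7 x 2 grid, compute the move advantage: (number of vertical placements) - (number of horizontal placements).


Board is 7 x 2 (rows x cols).
Left (vertical) placements: (rows-1) * cols = 6 * 2 = 12
Right (horizontal) placements: rows * (cols-1) = 7 * 1 = 7
Advantage = Left - Right = 12 - 7 = 5

5


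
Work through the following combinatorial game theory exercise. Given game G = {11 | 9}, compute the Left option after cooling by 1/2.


Original game: {11 | 9} (a switch {a | b} with a > b).
Cooling by t (for t below the temperature (a - b)/2 = 1) taxes each move by t: {a | b} cooled by t is {a - t | b + t}.
Cooling amount: t = 1/2
Cooled Left option: 11 - 1/2 = 21/2
Cooled Right option: 9 + 1/2 = 19/2
Cooled game: {21/2 | 19/2}
Left option = 21/2

21/2
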